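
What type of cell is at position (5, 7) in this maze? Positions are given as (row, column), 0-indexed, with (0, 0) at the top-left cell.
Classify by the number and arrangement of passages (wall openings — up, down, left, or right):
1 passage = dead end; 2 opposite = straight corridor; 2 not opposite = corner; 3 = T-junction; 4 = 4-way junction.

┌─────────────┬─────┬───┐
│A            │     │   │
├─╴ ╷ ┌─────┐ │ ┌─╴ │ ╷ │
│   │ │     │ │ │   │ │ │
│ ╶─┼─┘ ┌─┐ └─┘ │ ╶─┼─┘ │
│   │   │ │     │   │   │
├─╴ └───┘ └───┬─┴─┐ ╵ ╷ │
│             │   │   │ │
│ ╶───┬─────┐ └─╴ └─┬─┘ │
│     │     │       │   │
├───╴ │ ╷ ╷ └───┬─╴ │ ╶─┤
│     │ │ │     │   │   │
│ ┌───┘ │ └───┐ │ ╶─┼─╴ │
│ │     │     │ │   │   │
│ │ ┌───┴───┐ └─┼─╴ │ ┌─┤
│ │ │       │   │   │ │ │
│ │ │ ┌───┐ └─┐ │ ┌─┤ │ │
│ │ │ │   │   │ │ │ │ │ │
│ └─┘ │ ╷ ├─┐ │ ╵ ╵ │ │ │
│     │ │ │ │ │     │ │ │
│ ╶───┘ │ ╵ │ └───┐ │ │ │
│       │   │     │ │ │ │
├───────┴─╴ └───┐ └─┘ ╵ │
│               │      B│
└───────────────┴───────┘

Checking cell at (5, 7):
Number of passages: 2
Cell type: corner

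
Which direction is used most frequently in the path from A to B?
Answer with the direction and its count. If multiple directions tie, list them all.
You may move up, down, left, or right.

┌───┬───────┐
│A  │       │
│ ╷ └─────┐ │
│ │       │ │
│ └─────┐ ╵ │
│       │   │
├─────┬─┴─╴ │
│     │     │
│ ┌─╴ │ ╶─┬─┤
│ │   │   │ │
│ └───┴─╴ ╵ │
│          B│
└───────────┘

Directions: right, down, right, right, right, down, right, down, left, left, down, right, down, right
Counts: {'right': 7, 'down': 5, 'left': 2}
Most common: right (7 times)

Solution:

┌───┬───────┐
│A ↓│       │
│ ╷ └─────┐ │
│ │↳ → → ↓│ │
│ └─────┐ ╵ │
│       │↳ ↓│
├─────┬─┴─╴ │
│     │↓ ← ↲│
│ ┌─╴ │ ╶─┬─┤
│ │   │↳ ↓│ │
│ └───┴─╴ ╵ │
│        ↳ B│
└───────────┘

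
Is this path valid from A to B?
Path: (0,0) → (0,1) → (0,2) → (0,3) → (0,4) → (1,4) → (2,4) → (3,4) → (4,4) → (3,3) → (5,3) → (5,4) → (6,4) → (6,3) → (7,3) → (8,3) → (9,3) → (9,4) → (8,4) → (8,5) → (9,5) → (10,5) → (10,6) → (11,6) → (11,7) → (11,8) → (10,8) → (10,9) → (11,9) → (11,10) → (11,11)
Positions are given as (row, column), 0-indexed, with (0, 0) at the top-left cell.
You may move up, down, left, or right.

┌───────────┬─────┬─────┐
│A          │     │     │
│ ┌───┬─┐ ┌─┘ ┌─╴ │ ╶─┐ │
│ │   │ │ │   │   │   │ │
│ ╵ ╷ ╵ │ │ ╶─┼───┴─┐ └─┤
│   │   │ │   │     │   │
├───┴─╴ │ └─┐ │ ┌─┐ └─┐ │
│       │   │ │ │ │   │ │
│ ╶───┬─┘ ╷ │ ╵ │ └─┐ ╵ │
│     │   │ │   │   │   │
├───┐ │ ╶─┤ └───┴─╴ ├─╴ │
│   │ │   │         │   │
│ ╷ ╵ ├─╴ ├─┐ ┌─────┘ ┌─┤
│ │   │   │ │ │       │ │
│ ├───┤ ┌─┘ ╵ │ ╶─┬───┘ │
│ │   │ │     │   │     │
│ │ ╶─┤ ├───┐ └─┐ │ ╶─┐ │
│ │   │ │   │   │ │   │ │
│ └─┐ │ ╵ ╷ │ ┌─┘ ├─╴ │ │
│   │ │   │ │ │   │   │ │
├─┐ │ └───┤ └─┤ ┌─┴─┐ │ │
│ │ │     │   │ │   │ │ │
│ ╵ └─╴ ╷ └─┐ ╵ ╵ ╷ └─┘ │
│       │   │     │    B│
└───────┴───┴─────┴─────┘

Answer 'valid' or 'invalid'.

Checking path validity:
Result: Invalid move at step 9: cannot move from (4, 4) to (3, 3).

invalid

Correct solution:

┌───────────┬─────┬─────┐
│A → → → ↓  │     │     │
│ ┌───┬─┐ ┌─┘ ┌─╴ │ ╶─┐ │
│ │   │ │↓│   │   │   │ │
│ ╵ ╷ ╵ │ │ ╶─┼───┴─┐ └─┤
│   │   │↓│   │     │   │
├───┴─╴ │ └─┐ │ ┌─┐ └─┐ │
│       │↓  │ │ │ │   │ │
│ ╶───┬─┘ ╷ │ ╵ │ └─┐ ╵ │
│     │↓ ↲│ │   │   │   │
├───┐ │ ╶─┤ └───┴─╴ ├─╴ │
│   │ │↳ ↓│         │   │
│ ╷ ╵ ├─╴ ├─┐ ┌─────┘ ┌─┤
│ │   │↓ ↲│ │ │       │ │
│ ├───┤ ┌─┘ ╵ │ ╶─┬───┘ │
│ │   │↓│     │   │     │
│ │ ╶─┤ ├───┐ └─┐ │ ╶─┐ │
│ │   │↓│↱ ↓│   │ │   │ │
│ └─┐ │ ╵ ╷ │ ┌─┘ ├─╴ │ │
│   │ │↳ ↑│↓│ │   │   │ │
├─┐ │ └───┤ └─┤ ┌─┴─┐ │ │
│ │ │     │↳ ↓│ │↱ ↓│ │ │
│ ╵ └─╴ ╷ └─┐ ╵ ╵ ╷ └─┘ │
│       │   │↳ → ↑│↳ → B│
└───────┴───┴─────┴─────┘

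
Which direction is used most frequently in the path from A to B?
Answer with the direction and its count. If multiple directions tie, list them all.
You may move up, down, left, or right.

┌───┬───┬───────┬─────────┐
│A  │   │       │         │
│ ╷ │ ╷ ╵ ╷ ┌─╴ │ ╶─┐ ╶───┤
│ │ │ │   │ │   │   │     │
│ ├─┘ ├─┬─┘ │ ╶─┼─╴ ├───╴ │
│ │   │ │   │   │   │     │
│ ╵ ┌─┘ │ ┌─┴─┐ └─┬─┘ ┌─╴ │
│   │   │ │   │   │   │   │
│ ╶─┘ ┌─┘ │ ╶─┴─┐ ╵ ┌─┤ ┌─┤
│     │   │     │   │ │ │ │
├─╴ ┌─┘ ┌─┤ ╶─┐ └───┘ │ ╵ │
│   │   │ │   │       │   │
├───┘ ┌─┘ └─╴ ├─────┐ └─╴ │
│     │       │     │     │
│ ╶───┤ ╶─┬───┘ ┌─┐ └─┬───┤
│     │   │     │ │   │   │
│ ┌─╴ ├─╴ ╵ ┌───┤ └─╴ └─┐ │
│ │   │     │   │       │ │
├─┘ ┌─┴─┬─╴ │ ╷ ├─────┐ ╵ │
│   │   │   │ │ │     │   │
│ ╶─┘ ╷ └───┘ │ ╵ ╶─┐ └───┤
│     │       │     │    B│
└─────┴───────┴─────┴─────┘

Directions: down, down, down, right, up, right, up, up, right, down, right, up, right, down, down, left, down, down, left, down, left, down, left, left, down, right, right, down, left, down, left, down, right, right, up, right, down, right, right, right, up, up, right, down, down, right, up, right, right, down, right, right
Counts: {'down': 18, 'right': 19, 'up': 8, 'left': 7}
Most common: right (19 times)

Solution:

┌───┬───┬───────┬─────────┐
│A  │↱ ↓│↱ ↓    │         │
│ ╷ │ ╷ ╵ ╷ ┌─╴ │ ╶─┐ ╶───┤
│↓│ │↑│↳ ↑│↓│   │   │     │
│ ├─┘ ├─┬─┘ │ ╶─┼─╴ ├───╴ │
│↓│↱ ↑│ │↓ ↲│   │   │     │
│ ╵ ┌─┘ │ ┌─┴─┐ └─┬─┘ ┌─╴ │
│↳ ↑│   │↓│   │   │   │   │
│ ╶─┘ ┌─┘ │ ╶─┴─┐ ╵ ┌─┤ ┌─┤
│     │↓ ↲│     │   │ │ │ │
├─╴ ┌─┘ ┌─┤ ╶─┐ └───┘ │ ╵ │
│   │↓ ↲│ │   │       │   │
├───┘ ┌─┘ └─╴ ├─────┐ └─╴ │
│↓ ← ↲│       │     │     │
│ ╶───┤ ╶─┬───┘ ┌─┐ └─┬───┤
│↳ → ↓│   │     │ │   │   │
│ ┌─╴ ├─╴ ╵ ┌───┤ └─╴ └─┐ │
│ │↓ ↲│     │↱ ↓│       │ │
├─┘ ┌─┴─┬─╴ │ ╷ ├─────┐ ╵ │
│↓ ↲│↱ ↓│   │↑│↓│↱ → ↓│   │
│ ╶─┘ ╷ └───┘ │ ╵ ╶─┐ └───┤
│↳ → ↑│↳ → → ↑│↳ ↑  │↳ → B│
└─────┴───────┴─────┴─────┘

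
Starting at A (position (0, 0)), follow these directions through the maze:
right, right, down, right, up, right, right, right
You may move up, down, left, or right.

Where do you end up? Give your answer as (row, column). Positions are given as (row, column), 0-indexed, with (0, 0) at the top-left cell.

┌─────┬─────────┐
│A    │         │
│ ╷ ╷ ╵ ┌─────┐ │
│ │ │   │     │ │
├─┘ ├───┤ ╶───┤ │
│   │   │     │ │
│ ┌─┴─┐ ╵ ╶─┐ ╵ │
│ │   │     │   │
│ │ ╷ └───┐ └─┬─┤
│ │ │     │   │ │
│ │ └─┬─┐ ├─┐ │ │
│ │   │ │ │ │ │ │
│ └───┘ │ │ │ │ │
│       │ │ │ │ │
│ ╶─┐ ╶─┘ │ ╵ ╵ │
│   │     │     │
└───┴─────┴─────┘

Following directions step by step:
Start: (0, 0)
  right: (0, 0) → (0, 1)
  right: (0, 1) → (0, 2)
  down: (0, 2) → (1, 2)
  right: (1, 2) → (1, 3)
  up: (1, 3) → (0, 3)
  right: (0, 3) → (0, 4)
  right: (0, 4) → (0, 5)
  right: (0, 5) → (0, 6)
Final position: (0, 6)

Path taken:

┌─────┬─────────┐
│A → ↓│↱ → → B  │
│ ╷ ╷ ╵ ┌─────┐ │
│ │ │↳ ↑│     │ │
├─┘ ├───┤ ╶───┤ │
│   │   │     │ │
│ ┌─┴─┐ ╵ ╶─┐ ╵ │
│ │   │     │   │
│ │ ╷ └───┐ └─┬─┤
│ │ │     │   │ │
│ │ └─┬─┐ ├─┐ │ │
│ │   │ │ │ │ │ │
│ └───┘ │ │ │ │ │
│       │ │ │ │ │
│ ╶─┐ ╶─┘ │ ╵ ╵ │
│   │     │     │
└───┴─────┴─────┘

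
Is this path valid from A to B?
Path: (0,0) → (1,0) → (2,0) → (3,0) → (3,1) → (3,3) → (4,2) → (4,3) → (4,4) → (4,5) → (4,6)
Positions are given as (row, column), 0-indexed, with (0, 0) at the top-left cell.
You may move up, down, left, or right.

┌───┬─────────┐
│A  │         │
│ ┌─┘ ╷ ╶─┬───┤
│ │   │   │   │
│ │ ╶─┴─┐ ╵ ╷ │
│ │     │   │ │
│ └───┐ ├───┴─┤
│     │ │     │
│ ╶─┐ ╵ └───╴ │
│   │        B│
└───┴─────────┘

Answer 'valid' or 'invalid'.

Checking path validity:
Result: Invalid move at step 5: cannot move from (3, 1) to (3, 3).

invalid

Correct solution:

┌───┬─────────┐
│A  │         │
│ ┌─┘ ╷ ╶─┬───┤
│↓│   │   │   │
│ │ ╶─┴─┐ ╵ ╷ │
│↓│     │   │ │
│ └───┐ ├───┴─┤
│↳ → ↓│ │     │
│ ╶─┐ ╵ └───╴ │
│   │↳ → → → B│
└───┴─────────┘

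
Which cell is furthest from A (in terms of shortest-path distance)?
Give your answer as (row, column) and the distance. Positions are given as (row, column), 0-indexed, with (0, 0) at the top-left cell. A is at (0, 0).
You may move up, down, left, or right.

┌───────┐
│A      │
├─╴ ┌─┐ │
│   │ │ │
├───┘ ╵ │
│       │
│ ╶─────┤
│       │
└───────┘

Computing BFS distances from A to all cells:
Furthest cell: (3, 3)
Distance: 12 steps

Path from A to the furthest cell:

┌───────┐
│A → → ↓│
├─╴ ┌─┐ │
│   │ │↓│
├───┘ ╵ │
│↓ ← ← ↲│
│ ╶─────┤
│↳ → → B│
└───────┘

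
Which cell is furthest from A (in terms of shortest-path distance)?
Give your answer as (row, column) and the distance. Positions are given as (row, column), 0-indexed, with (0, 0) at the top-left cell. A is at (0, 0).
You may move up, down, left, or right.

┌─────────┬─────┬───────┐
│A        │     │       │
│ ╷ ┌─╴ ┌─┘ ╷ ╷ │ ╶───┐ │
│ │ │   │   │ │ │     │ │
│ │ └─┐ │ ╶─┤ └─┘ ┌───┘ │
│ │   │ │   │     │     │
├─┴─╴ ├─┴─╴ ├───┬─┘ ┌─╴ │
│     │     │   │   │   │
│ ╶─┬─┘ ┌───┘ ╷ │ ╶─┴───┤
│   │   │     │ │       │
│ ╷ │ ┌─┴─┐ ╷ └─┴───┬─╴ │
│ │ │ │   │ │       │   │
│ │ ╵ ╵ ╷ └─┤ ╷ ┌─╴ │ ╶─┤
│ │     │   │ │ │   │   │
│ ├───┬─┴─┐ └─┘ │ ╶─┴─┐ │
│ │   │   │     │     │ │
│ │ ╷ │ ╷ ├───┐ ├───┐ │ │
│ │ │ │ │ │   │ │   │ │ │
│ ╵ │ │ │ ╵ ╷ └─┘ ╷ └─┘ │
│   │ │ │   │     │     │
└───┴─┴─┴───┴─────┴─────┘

Computing BFS distances from A to all cells:
Furthest cell: (9, 3)
Distance: 66 steps

Path from A to the furthest cell:

┌─────────┬─────┬───────┐
│A ↓      │↱ ↓  │↱ → → ↓│
│ ╷ ┌─╴ ┌─┘ ╷ ╷ │ ╶───┐ │
│ │↓│   │↱ ↑│↓│ │↑    │↓│
│ │ └─┐ │ ╶─┤ └─┘ ┌───┘ │
│ │↳ ↓│ │↑ ↰│↳ → ↑│↓ ← ↲│
├─┴─╴ ├─┴─╴ ├───┬─┘ ┌─╴ │
│↓ ← ↲│↱ → ↑│   │↓ ↲│   │
│ ╶─┬─┘ ┌───┘ ╷ │ ╶─┴───┤
│↳ ↓│↱ ↑│     │ │↳ → → ↓│
│ ╷ │ ┌─┴─┐ ╷ └─┴───┬─╴ │
│ │↓│↑│   │ │       │↓ ↲│
│ │ ╵ ╵ ╷ └─┤ ╷ ┌─╴ │ ╶─┤
│ │↳ ↑  │   │ │ │   │↳ ↓│
│ ├───┬─┴─┐ └─┘ │ ╶─┴─┐ │
│ │   │↓ ↰│     │     │↓│
│ │ ╷ │ ╷ ├───┐ ├───┐ │ │
│ │ │ │↓│↑│↓ ↰│ │↓ ↰│ │↓│
│ ╵ │ │ │ ╵ ╷ └─┘ ╷ └─┘ │
│   │ │B│↑ ↲│↑ ← ↲│↑ ← ↲│
└───┴─┴─┴───┴─────┴─────┘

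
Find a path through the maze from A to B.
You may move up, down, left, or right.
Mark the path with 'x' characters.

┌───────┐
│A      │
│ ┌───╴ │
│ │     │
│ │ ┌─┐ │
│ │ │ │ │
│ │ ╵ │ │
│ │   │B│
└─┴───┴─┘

Finding the shortest path through the maze:
Path length: 6 steps
Directions: right → right → right → down → down → down

Solution:

┌───────┐
│A x x x│
│ ┌───╴ │
│ │    x│
│ │ ┌─┐ │
│ │ │ │x│
│ │ ╵ │ │
│ │   │B│
└─┴───┴─┘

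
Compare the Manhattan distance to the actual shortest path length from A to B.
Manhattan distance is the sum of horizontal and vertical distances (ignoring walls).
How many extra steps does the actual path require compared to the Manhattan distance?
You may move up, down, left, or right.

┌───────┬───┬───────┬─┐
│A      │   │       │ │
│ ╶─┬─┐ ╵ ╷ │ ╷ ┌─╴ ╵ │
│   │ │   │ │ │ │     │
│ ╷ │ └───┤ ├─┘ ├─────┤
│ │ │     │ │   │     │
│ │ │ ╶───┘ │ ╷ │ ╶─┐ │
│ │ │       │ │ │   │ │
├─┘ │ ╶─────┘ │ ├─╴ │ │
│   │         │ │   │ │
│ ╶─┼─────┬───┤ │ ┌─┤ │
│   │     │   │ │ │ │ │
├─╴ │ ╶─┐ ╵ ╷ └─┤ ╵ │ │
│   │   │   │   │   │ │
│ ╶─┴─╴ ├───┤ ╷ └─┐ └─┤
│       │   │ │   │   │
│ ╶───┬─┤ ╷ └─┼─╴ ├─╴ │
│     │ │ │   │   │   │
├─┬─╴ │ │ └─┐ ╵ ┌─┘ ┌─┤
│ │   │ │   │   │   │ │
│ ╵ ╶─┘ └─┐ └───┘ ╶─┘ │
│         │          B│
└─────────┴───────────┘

Manhattan distance: |10 - 0| + |10 - 0| = 20
Actual path length: 44
Extra steps: 44 - 20 = 24

Solution:

┌───────┬───┬───────┬─┐
│A      │   │       │ │
│ ╶─┬─┐ ╵ ╷ │ ╷ ┌─╴ ╵ │
│↳ ↓│ │   │ │ │ │     │
│ ╷ │ └───┤ ├─┘ ├─────┤
│ │↓│     │ │   │     │
│ │ │ ╶───┘ │ ╷ │ ╶─┐ │
│ │↓│       │ │ │   │ │
├─┘ │ ╶─────┘ │ ├─╴ │ │
│↓ ↲│         │ │   │ │
│ ╶─┼─────┬───┤ │ ┌─┤ │
│↳ ↓│↱ → ↓│↱ ↓│ │ │ │ │
├─╴ │ ╶─┐ ╵ ╷ └─┤ ╵ │ │
│↓ ↲│↑ ↰│↳ ↑│↳ ↓│   │ │
│ ╶─┴─╴ ├───┤ ╷ └─┐ └─┤
│↳ → → ↑│↓ ↰│ │↳ ↓│   │
│ ╶───┬─┤ ╷ └─┼─╴ ├─╴ │
│     │ │↓│↑ ↰│↓ ↲│   │
├─┬─╴ │ │ └─┐ ╵ ┌─┘ ┌─┤
│ │   │ │↳ ↓│↑ ↲│   │ │
│ ╵ ╶─┘ └─┐ └───┘ ╶─┘ │
│         │↳ → → → → B│
└─────────┴───────────┘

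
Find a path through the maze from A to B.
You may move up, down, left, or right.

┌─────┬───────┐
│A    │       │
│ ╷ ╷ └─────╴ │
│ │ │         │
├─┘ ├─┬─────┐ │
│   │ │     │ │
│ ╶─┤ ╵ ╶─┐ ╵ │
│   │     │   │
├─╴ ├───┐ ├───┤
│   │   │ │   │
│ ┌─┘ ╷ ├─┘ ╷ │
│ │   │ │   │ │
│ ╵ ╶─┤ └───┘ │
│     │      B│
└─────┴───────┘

Finding the shortest path through the maze:
Path length: 20 steps
Directions: right → down → down → left → down → right → down → left → down → down → right → up → right → up → right → down → down → right → right → right

Solution:

┌─────┬───────┐
│A ↓  │       │
│ ╷ ╷ └─────╴ │
│ │↓│         │
├─┘ ├─┬─────┐ │
│↓ ↲│ │     │ │
│ ╶─┤ ╵ ╶─┐ ╵ │
│↳ ↓│     │   │
├─╴ ├───┐ ├───┤
│↓ ↲│↱ ↓│ │   │
│ ┌─┘ ╷ ├─┘ ╷ │
│↓│↱ ↑│↓│   │ │
│ ╵ ╶─┤ └───┘ │
│↳ ↑  │↳ → → B│
└─────┴───────┘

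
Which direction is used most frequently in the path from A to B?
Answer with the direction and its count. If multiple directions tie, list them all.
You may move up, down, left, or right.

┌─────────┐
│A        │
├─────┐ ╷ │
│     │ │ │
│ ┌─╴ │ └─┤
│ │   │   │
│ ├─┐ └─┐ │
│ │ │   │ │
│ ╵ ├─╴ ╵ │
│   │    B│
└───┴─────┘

Directions: right, right, right, down, down, right, down, down
Counts: {'right': 4, 'down': 4}
Most common: down and right (tied at 4 times each)

Solution:

┌─────────┐
│A → → ↓  │
├─────┐ ╷ │
│     │↓│ │
│ ┌─╴ │ └─┤
│ │   │↳ ↓│
│ ├─┐ └─┐ │
│ │ │   │↓│
│ ╵ ├─╴ ╵ │
│   │    B│
└───┴─────┘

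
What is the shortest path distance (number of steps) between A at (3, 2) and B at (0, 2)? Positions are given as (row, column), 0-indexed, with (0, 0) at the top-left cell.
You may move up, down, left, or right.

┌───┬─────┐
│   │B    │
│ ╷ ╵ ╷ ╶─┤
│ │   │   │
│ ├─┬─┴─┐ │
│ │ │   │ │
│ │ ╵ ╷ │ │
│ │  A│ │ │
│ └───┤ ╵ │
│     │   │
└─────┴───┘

Finding path from (3, 2) to (0, 2):
Path: (3,2) → (2,2) → (2,3) → (3,3) → (4,3) → (4,4) → (3,4) → (2,4) → (1,4) → (1,3) → (0,3) → (0,2)
Distance: 11 steps

Solution:

┌───┬─────┐
│   │B ↰  │
│ ╷ ╵ ╷ ╶─┤
│ │   │↑ ↰│
│ ├─┬─┴─┐ │
│ │ │↱ ↓│↑│
│ │ ╵ ╷ │ │
│ │  A│↓│↑│
│ └───┤ ╵ │
│     │↳ ↑│
└─────┴───┘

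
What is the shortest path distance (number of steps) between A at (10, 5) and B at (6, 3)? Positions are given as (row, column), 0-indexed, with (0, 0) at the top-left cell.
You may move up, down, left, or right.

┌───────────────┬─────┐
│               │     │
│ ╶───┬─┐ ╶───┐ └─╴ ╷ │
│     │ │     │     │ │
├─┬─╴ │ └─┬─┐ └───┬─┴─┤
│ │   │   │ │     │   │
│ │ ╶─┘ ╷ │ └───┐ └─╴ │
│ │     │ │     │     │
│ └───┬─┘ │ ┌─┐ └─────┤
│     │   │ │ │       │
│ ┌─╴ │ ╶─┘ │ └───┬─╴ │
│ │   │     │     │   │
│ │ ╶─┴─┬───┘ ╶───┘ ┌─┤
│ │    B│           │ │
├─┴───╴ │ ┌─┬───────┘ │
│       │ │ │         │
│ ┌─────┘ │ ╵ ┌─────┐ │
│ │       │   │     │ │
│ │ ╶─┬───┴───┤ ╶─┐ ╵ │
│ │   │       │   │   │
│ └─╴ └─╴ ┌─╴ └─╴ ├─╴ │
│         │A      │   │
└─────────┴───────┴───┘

Finding path from (10, 5) to (6, 3):
Path: (10,5) → (10,6) → (9,6) → (9,5) → (9,4) → (10,4) → (10,3) → (10,2) → (10,1) → (10,0) → (9,0) → (8,0) → (7,0) → (7,1) → (7,2) → (7,3) → (6,3)
Distance: 16 steps

Solution:

┌───────────────┬─────┐
│               │     │
│ ╶───┬─┐ ╶───┐ └─╴ ╷ │
│     │ │     │     │ │
├─┬─╴ │ └─┬─┐ └───┬─┴─┤
│ │   │   │ │     │   │
│ │ ╶─┘ ╷ │ └───┐ └─╴ │
│ │     │ │     │     │
│ └───┬─┘ │ ┌─┐ └─────┤
│     │   │ │ │       │
│ ┌─╴ │ ╶─┘ │ └───┬─╴ │
│ │   │     │     │   │
│ │ ╶─┴─┬───┘ ╶───┘ ┌─┤
│ │    B│           │ │
├─┴───╴ │ ┌─┬───────┘ │
│↱ → → ↑│ │ │         │
│ ┌─────┘ │ ╵ ┌─────┐ │
│↑│       │   │     │ │
│ │ ╶─┬───┴───┤ ╶─┐ ╵ │
│↑│   │  ↓ ← ↰│   │   │
│ └─╴ └─╴ ┌─╴ └─╴ ├─╴ │
│↑ ← ← ← ↲│A ↑    │   │
└─────────┴───────┴───┘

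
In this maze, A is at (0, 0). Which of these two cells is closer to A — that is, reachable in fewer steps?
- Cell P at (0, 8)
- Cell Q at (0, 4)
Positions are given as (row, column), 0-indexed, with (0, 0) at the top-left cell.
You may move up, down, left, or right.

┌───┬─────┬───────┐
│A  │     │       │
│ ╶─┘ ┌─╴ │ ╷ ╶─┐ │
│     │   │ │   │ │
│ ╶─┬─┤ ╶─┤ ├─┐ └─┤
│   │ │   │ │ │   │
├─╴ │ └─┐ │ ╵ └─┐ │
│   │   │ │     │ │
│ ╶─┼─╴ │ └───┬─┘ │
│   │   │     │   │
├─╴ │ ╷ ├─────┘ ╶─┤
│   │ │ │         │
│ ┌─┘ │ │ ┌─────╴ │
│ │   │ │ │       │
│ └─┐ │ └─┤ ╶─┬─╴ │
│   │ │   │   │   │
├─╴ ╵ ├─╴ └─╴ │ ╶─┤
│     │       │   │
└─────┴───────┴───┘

Shortest path A → P at (0, 8): 44 steps
Shortest path A → Q at (0, 4): 6 steps

Q is closer (6 steps vs 44 steps).

Path to P:

┌───┬─────┬───────┐
│A  │     │  ↱ → P│
│ ╶─┘ ┌─╴ │ ╷ ╶─┐ │
│↓    │   │ │↑ ↰│ │
│ ╶─┬─┤ ╶─┤ ├─┐ └─┤
│↳ ↓│ │   │ │ │↑ ↰│
├─╴ │ └─┐ │ ╵ └─┐ │
│↓ ↲│   │ │     │↑│
│ ╶─┼─╴ │ └───┬─┘ │
│↳ ↓│↱ ↓│     │↱ ↑│
├─╴ │ ╷ ├─────┘ ╶─┤
│↓ ↲│↑│↓│      ↑ ↰│
│ ┌─┘ │ │ ┌─────╴ │
│↓│  ↑│↓│ │↱ → → ↑│
│ └─┐ │ └─┤ ╶─┬─╴ │
│↳ ↓│↑│↳ ↓│↑ ↰│   │
├─╴ ╵ ├─╴ └─╴ │ ╶─┤
│  ↳ ↑│  ↳ → ↑│   │
└─────┴───────┴───┘

Path to Q:

┌───┬─────┬───────┐
│A  │↱ → Q│       │
│ ╶─┘ ┌─╴ │ ╷ ╶─┐ │
│↳ → ↑│   │ │   │ │
│ ╶─┬─┤ ╶─┤ ├─┐ └─┤
│   │ │   │ │ │   │
├─╴ │ └─┐ │ ╵ └─┐ │
│   │   │ │     │ │
│ ╶─┼─╴ │ └───┬─┘ │
│   │   │     │   │
├─╴ │ ╷ ├─────┘ ╶─┤
│   │ │ │         │
│ ┌─┘ │ │ ┌─────╴ │
│ │   │ │ │       │
│ └─┐ │ └─┤ ╶─┬─╴ │
│   │ │   │   │   │
├─╴ ╵ ├─╴ └─╴ │ ╶─┤
│     │       │   │
└─────┴───────┴───┘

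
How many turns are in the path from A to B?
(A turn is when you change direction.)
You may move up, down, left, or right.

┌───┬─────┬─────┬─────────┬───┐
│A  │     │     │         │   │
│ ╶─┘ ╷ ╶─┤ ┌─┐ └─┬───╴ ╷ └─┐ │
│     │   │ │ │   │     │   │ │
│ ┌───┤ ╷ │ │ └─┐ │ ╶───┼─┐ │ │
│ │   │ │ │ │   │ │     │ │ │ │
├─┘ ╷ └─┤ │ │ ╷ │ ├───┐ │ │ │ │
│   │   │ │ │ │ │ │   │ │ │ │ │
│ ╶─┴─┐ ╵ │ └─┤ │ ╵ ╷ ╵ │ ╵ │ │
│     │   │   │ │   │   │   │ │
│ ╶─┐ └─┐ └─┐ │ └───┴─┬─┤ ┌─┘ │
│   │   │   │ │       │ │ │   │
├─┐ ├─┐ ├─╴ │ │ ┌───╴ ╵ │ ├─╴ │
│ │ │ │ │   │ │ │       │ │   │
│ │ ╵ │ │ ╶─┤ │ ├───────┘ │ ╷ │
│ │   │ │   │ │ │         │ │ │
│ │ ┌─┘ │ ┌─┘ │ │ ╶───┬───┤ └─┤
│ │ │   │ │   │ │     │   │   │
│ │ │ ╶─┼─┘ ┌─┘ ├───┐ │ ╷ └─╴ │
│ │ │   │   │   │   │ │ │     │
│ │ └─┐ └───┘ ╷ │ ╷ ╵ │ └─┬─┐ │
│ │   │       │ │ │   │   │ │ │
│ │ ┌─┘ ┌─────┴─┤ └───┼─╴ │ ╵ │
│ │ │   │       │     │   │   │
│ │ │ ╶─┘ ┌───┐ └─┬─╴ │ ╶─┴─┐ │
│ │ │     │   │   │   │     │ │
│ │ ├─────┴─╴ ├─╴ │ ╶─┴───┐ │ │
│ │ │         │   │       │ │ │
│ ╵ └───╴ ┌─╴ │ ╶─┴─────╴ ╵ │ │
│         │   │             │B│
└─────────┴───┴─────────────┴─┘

Directions: down, right, right, up, right, down, right, down, down, down, left, up, left, up, left, down, left, down, right, right, down, right, down, down, down, left, down, right, down, down, left, down, right, right, up, right, right, right, down, right, down, left, down, right, right, right, right, right, right, up, up, left, left, up, right, up, left, up, up, right, down, right, right, down, down, down, down, down
Number of turns: 44

Solution:

┌───┬─────┬─────┬─────────┬───┐
│A  │↱ ↓  │     │         │   │
│ ╶─┘ ╷ ╶─┤ ┌─┐ └─┬───╴ ╷ └─┐ │
│↳ → ↑│↳ ↓│ │ │   │     │   │ │
│ ┌───┤ ╷ │ │ └─┐ │ ╶───┼─┐ │ │
│ │↓ ↰│ │↓│ │   │ │     │ │ │ │
├─┘ ╷ └─┤ │ │ ╷ │ ├───┐ │ │ │ │
│↓ ↲│↑ ↰│↓│ │ │ │ │   │ │ │ │ │
│ ╶─┴─┐ ╵ │ └─┤ │ ╵ ╷ ╵ │ ╵ │ │
│↳ → ↓│↑ ↲│   │ │   │   │   │ │
│ ╶─┐ └─┐ └─┐ │ └───┴─┬─┤ ┌─┘ │
│   │↳ ↓│   │ │       │ │ │   │
├─┐ ├─┐ ├─╴ │ │ ┌───╴ ╵ │ ├─╴ │
│ │ │ │↓│   │ │ │       │ │   │
│ │ ╵ │ │ ╶─┤ │ ├───────┘ │ ╷ │
│ │   │↓│   │ │ │         │ │ │
│ │ ┌─┘ │ ┌─┘ │ │ ╶───┬───┤ └─┤
│ │ │↓ ↲│ │   │ │     │↱ ↓│   │
│ │ │ ╶─┼─┘ ┌─┘ ├───┐ │ ╷ └─╴ │
│ │ │↳ ↓│   │   │   │ │↑│↳ → ↓│
│ │ └─┐ └───┘ ╷ │ ╷ ╵ │ └─┬─┐ │
│ │   │↓      │ │ │   │↑ ↰│ │↓│
│ │ ┌─┘ ┌─────┴─┤ └───┼─╴ │ ╵ │
│ │ │↓ ↲│↱ → → ↓│     │↱ ↑│  ↓│
│ │ │ ╶─┘ ┌───┐ └─┬─╴ │ ╶─┴─┐ │
│ │ │↳ → ↑│   │↳ ↓│   │↑ ← ↰│↓│
│ │ ├─────┴─╴ ├─╴ │ ╶─┴───┐ │ │
│ │ │         │↓ ↲│       │↑│↓│
│ ╵ └───╴ ┌─╴ │ ╶─┴─────╴ ╵ │ │
│         │   │↳ → → → → → ↑│B│
└─────────┴───┴─────────────┴─┘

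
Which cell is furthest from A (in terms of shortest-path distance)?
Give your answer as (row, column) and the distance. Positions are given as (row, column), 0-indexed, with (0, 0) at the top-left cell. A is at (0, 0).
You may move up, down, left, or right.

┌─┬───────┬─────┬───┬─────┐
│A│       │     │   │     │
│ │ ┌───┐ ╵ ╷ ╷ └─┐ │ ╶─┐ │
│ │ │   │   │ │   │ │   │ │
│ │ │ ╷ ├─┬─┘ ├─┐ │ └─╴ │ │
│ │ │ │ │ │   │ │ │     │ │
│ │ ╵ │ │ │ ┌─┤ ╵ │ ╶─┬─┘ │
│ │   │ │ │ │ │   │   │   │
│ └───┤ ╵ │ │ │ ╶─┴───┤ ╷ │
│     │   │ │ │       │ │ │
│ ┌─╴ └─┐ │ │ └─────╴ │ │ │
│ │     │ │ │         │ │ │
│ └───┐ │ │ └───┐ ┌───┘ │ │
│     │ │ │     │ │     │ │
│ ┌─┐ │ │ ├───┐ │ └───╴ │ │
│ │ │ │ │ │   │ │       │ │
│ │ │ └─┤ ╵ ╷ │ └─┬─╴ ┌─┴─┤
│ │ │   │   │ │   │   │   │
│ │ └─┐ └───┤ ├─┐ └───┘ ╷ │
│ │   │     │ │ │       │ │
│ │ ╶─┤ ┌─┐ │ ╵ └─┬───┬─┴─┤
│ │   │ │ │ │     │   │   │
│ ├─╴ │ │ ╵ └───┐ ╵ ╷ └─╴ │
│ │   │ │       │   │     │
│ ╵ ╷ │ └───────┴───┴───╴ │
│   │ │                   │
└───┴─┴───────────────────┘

Computing BFS distances from A to all cells:
Furthest cell: (0, 8)
Distance: 98 steps

Path from A to the furthest cell:

┌─┬───────┬─────┬───┬─────┐
│A│↱ → → ↓│↱ → ↓│B ↰│↓ ← ↰│
│ │ ┌───┐ ╵ ╷ ╷ └─┐ │ ╶─┐ │
│↓│↑│↓ ↰│↳ ↑│ │↳ ↓│↑│↳ ↓│↑│
│ │ │ ╷ ├─┬─┘ ├─┐ │ └─╴ │ │
│↓│↑│↓│↑│ │   │ │↓│↑ ← ↲│↑│
│ │ ╵ │ │ │ ┌─┤ ╵ │ ╶─┬─┘ │
│↓│↑ ↲│↑│ │ │ │↓ ↲│   │↱ ↑│
│ └───┤ ╵ │ │ │ ╶─┴───┤ ╷ │
│↓    │↑ ↰│ │ │↳ → → ↓│↑│ │
│ ┌─╴ └─┐ │ │ └─────╴ │ │ │
│↓│     │↑│ │    ↓ ← ↲│↑│ │
│ └───┐ │ │ └───┐ ┌───┘ │ │
│↳ → ↓│ │↑│     │↓│    ↑│ │
│ ┌─┐ │ │ ├───┐ │ └───╴ │ │
│ │ │↓│ │↑│↓ ↰│ │↳ → → ↑│ │
│ │ │ └─┤ ╵ ╷ │ └─┬─╴ ┌─┴─┤
│ │ │↳ ↓│↑ ↲│↑│   │   │   │
│ │ └─┐ └───┤ ├─┐ └───┘ ╷ │
│ │   │↓    │↑│ │       │ │
│ │ ╶─┤ ┌─┐ │ ╵ └─┬───┬─┴─┤
│ │   │↓│ │ │↑ ← ↰│↓ ↰│   │
│ ├─╴ │ │ ╵ └───┐ ╵ ╷ └─╴ │
│ │   │↓│       │↑ ↲│↑ ← ↰│
│ ╵ ╷ │ └───────┴───┴───╴ │
│   │ │↳ → → → → → → → → ↑│
└───┴─┴───────────────────┘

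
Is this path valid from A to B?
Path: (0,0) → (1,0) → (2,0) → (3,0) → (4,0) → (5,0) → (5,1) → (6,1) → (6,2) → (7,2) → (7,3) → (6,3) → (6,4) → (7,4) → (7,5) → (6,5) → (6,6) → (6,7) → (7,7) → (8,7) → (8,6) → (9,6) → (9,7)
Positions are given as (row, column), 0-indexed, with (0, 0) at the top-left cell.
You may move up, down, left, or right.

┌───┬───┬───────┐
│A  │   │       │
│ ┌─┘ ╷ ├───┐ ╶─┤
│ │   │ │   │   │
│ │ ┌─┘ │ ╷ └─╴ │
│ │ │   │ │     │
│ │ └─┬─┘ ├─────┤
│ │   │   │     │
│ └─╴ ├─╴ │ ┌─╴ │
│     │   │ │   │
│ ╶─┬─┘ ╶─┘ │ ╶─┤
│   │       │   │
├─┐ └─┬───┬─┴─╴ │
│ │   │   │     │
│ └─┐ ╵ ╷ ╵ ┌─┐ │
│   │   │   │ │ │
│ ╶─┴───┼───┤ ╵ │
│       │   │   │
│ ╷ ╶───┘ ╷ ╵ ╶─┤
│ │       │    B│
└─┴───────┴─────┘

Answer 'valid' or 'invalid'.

Checking path validity:
Result: All consecutive moves are passable.

valid

Correct solution:

┌───┬───┬───────┐
│A  │   │       │
│ ┌─┘ ╷ ├───┐ ╶─┤
│↓│   │ │   │   │
│ │ ┌─┘ │ ╷ └─╴ │
│↓│ │   │ │     │
│ │ └─┬─┘ ├─────┤
│↓│   │   │     │
│ └─╴ ├─╴ │ ┌─╴ │
│↓    │   │ │   │
│ ╶─┬─┘ ╶─┘ │ ╶─┤
│↳ ↓│       │   │
├─┐ └─┬───┬─┴─╴ │
│ │↳ ↓│↱ ↓│↱ → ↓│
│ └─┐ ╵ ╷ ╵ ┌─┐ │
│   │↳ ↑│↳ ↑│ │↓│
│ ╶─┴───┼───┤ ╵ │
│       │   │↓ ↲│
│ ╷ ╶───┘ ╷ ╵ ╶─┤
│ │       │  ↳ B│
└─┴───────┴─────┘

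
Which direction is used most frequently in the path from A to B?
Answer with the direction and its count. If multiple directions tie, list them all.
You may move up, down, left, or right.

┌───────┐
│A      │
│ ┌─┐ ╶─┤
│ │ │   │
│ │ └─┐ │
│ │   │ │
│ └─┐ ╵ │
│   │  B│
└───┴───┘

Directions: right, right, down, right, down, down
Counts: {'right': 3, 'down': 3}
Most common: down and right (tied at 3 times each)

Solution:

┌───────┐
│A → ↓  │
│ ┌─┐ ╶─┤
│ │ │↳ ↓│
│ │ └─┐ │
│ │   │↓│
│ └─┐ ╵ │
│   │  B│
└───┴───┘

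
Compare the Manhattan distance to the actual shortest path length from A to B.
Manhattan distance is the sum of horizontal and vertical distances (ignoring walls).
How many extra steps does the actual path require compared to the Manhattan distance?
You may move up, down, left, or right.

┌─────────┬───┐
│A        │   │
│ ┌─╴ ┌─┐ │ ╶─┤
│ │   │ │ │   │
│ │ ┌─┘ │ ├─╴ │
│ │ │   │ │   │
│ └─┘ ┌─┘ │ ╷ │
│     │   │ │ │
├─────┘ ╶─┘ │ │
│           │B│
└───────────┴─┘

Manhattan distance: |4 - 0| + |6 - 0| = 10
Actual path length: 16
Extra steps: 16 - 10 = 6

Solution:

┌─────────┬───┐
│A → → → ↓│   │
│ ┌─╴ ┌─┐ │ ╶─┤
│ │   │ │↓│   │
│ │ ┌─┘ │ ├─╴ │
│ │ │   │↓│↱ ↓│
│ └─┘ ┌─┘ │ ╷ │
│     │↓ ↲│↑│↓│
├─────┘ ╶─┘ │ │
│      ↳ → ↑│B│
└───────────┴─┘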